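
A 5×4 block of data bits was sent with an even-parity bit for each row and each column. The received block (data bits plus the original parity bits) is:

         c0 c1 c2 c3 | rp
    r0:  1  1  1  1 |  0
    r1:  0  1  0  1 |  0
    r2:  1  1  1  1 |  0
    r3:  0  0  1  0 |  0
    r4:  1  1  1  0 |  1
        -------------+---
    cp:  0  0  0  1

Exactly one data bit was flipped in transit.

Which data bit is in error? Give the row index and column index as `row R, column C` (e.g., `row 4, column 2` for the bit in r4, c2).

row 3, column 0

Recompute each row's even parity and compare to rp:
  r0: data parity 0, sent rp 0 → ok
  r1: data parity 0, sent rp 0 → ok
  r2: data parity 0, sent rp 0 → ok
  r3: data parity 1, sent rp 0 → mismatch
  r4: data parity 1, sent rp 1 → ok
Recompute each column's even parity and compare to cp:
  c0: data parity 1, sent cp 0 → mismatch
  c1: data parity 0, sent cp 0 → ok
  c2: data parity 0, sent cp 0 → ok
  c3: data parity 1, sent cp 1 → ok
Exactly one row (r3) and one column (c0) fail → the flipped bit is at their intersection.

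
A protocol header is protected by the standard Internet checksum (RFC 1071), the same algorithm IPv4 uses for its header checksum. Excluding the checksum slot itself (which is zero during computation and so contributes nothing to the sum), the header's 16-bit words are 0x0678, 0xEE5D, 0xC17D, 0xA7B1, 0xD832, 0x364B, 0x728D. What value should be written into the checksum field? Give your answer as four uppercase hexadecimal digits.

20EF

One's-complement addition (fold any carry out of bit 15 back into bit 0):
  0x0678 + 0xEE5D = 0x0F4D5
  0xF4D5 + 0xC17D = 0x1B652 → wrap carry → 0xB653
  0xB653 + 0xA7B1 = 0x15E04 → wrap carry → 0x5E05
  0x5E05 + 0xD832 = 0x13637 → wrap carry → 0x3638
  0x3638 + 0x364B = 0x06C83
  0x6C83 + 0x728D = 0x0DF10
One's-complement sum = 0xDF10.
Checksum = ~0xDF10 & 0xFFFF = 0x20EF.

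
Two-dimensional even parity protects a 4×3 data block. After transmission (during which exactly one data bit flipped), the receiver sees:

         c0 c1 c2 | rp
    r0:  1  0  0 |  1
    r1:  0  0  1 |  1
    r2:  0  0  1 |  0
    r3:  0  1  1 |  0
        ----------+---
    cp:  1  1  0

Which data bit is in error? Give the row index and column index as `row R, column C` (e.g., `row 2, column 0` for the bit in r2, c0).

row 2, column 2

Recompute each row's even parity and compare to rp:
  r0: data parity 1, sent rp 1 → ok
  r1: data parity 1, sent rp 1 → ok
  r2: data parity 1, sent rp 0 → mismatch
  r3: data parity 0, sent rp 0 → ok
Recompute each column's even parity and compare to cp:
  c0: data parity 1, sent cp 1 → ok
  c1: data parity 1, sent cp 1 → ok
  c2: data parity 1, sent cp 0 → mismatch
Exactly one row (r2) and one column (c2) fail → the flipped bit is at their intersection.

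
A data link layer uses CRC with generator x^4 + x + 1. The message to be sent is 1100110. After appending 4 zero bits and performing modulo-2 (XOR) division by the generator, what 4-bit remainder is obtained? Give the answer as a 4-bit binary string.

0111

Append 4 zeros: 11001100000. Divide by 10011 (XOR where the leading bit is 1):
  pos 0: 11001 XOR 10011 = 01010
  pos 1: 10101 XOR 10011 = 00110
  pos 3: 11000 XOR 10011 = 01011
  pos 4: 10110 XOR 10011 = 00101
  pos 6: 10100 XOR 10011 = 00111
Remainder (last 4 bits) = 0111. This is the CRC / FCS.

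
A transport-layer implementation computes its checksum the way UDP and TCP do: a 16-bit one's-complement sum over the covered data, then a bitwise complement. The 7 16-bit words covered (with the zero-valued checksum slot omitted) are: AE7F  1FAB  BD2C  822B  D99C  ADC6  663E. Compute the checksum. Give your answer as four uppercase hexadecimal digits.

One's-complement addition (fold any carry out of bit 15 back into bit 0):
  0xAE7F + 0x1FAB = 0x0CE2A
  0xCE2A + 0xBD2C = 0x18B56 → wrap carry → 0x8B57
  0x8B57 + 0x822B = 0x10D82 → wrap carry → 0x0D83
  0x0D83 + 0xD99C = 0x0E71F
  0xE71F + 0xADC6 = 0x194E5 → wrap carry → 0x94E6
  0x94E6 + 0x663E = 0x0FB24
One's-complement sum = 0xFB24.
Checksum = ~0xFB24 & 0xFFFF = 0x04DB.

04DB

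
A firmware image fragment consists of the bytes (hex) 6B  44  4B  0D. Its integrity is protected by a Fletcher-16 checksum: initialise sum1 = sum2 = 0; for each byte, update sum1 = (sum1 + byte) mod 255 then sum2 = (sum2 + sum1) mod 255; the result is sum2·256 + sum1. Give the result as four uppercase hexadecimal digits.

Running sums (mod 255):
  after byte 0 (6B): sum1=107, sum2=107
  after byte 1 (44): sum1=175, sum2=27
  after byte 2 (4B): sum1=250, sum2=22
  after byte 3 (0D): sum1=8, sum2=30
Checksum = sum2·256 + sum1 = 30·256 + 8 = 7688 = 0x1E08.

1E08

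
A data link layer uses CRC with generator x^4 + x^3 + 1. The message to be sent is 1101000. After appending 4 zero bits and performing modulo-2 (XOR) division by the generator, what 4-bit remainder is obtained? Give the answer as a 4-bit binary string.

Append 4 zeros: 11010000000. Divide by 11001 (XOR where the leading bit is 1):
  pos 0: 11010 XOR 11001 = 00011
  pos 3: 11000 XOR 11001 = 00001
Remainder (last 4 bits) = 1000. This is the CRC / FCS.

1000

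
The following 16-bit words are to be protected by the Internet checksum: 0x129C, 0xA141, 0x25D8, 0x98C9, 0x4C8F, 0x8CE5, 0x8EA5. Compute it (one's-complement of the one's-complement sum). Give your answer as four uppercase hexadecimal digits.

2566

One's-complement addition (fold any carry out of bit 15 back into bit 0):
  0x129C + 0xA141 = 0x0B3DD
  0xB3DD + 0x25D8 = 0x0D9B5
  0xD9B5 + 0x98C9 = 0x1727E → wrap carry → 0x727F
  0x727F + 0x4C8F = 0x0BF0E
  0xBF0E + 0x8CE5 = 0x14BF3 → wrap carry → 0x4BF4
  0x4BF4 + 0x8EA5 = 0x0DA99
One's-complement sum = 0xDA99.
Checksum = ~0xDA99 & 0xFFFF = 0x2566.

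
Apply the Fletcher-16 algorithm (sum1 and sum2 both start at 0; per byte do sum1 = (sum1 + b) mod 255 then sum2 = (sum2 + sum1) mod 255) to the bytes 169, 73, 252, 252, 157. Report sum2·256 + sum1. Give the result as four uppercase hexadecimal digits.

048A

Running sums (mod 255):
  after byte 0 (169): sum1=169, sum2=169
  after byte 1 (73): sum1=242, sum2=156
  after byte 2 (252): sum1=239, sum2=140
  after byte 3 (252): sum1=236, sum2=121
  after byte 4 (157): sum1=138, sum2=4
Checksum = sum2·256 + sum1 = 4·256 + 138 = 1162 = 0x048A.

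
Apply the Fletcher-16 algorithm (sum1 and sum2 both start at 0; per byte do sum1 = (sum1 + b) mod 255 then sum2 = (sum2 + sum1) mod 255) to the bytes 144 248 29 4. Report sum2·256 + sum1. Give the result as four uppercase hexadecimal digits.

Running sums (mod 255):
  after byte 0 (144): sum1=144, sum2=144
  after byte 1 (248): sum1=137, sum2=26
  after byte 2 (29): sum1=166, sum2=192
  after byte 3 (4): sum1=170, sum2=107
Checksum = sum2·256 + sum1 = 107·256 + 170 = 27562 = 0x6BAA.

6BAA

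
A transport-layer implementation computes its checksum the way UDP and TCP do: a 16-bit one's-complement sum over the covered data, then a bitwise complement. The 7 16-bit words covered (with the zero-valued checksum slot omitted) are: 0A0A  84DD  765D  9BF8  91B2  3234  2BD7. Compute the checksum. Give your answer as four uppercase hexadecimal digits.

6F04

One's-complement addition (fold any carry out of bit 15 back into bit 0):
  0x0A0A + 0x84DD = 0x08EE7
  0x8EE7 + 0x765D = 0x10544 → wrap carry → 0x0545
  0x0545 + 0x9BF8 = 0x0A13D
  0xA13D + 0x91B2 = 0x132EF → wrap carry → 0x32F0
  0x32F0 + 0x3234 = 0x06524
  0x6524 + 0x2BD7 = 0x090FB
One's-complement sum = 0x90FB.
Checksum = ~0x90FB & 0xFFFF = 0x6F04.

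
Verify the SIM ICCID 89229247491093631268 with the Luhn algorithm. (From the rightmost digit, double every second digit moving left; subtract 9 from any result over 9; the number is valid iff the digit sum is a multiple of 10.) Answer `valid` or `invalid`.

From the right, keep odd positions and double even positions (subtract 9 from any doubled value over 9):
  doubled (positions 2,4,...): 3 2 3 9 2 8 8 9 4 7 → sum 55
  kept (positions 1,3,...): 8 2 3 3 0 9 7 2 2 9 → sum 45
Total = 100.
100 mod 10 = 0, so the number is valid.

valid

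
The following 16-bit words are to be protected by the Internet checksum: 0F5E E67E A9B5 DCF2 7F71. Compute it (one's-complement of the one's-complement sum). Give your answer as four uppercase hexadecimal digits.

0409

One's-complement addition (fold any carry out of bit 15 back into bit 0):
  0x0F5E + 0xE67E = 0x0F5DC
  0xF5DC + 0xA9B5 = 0x19F91 → wrap carry → 0x9F92
  0x9F92 + 0xDCF2 = 0x17C84 → wrap carry → 0x7C85
  0x7C85 + 0x7F71 = 0x0FBF6
One's-complement sum = 0xFBF6.
Checksum = ~0xFBF6 & 0xFFFF = 0x0409.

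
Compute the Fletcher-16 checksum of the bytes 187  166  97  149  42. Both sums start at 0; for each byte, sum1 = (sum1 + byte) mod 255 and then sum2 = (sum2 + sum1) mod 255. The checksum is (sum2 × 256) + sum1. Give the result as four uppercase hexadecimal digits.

BE83

Running sums (mod 255):
  after byte 0 (187): sum1=187, sum2=187
  after byte 1 (166): sum1=98, sum2=30
  after byte 2 (97): sum1=195, sum2=225
  after byte 3 (149): sum1=89, sum2=59
  after byte 4 (42): sum1=131, sum2=190
Checksum = sum2·256 + sum1 = 190·256 + 131 = 48771 = 0xBE83.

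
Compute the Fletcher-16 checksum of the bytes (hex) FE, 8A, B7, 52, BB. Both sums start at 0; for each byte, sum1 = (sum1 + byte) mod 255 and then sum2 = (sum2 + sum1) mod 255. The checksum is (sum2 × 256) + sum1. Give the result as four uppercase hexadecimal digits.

AC4F

Running sums (mod 255):
  after byte 0 (FE): sum1=254, sum2=254
  after byte 1 (8A): sum1=137, sum2=136
  after byte 2 (B7): sum1=65, sum2=201
  after byte 3 (52): sum1=147, sum2=93
  after byte 4 (BB): sum1=79, sum2=172
Checksum = sum2·256 + sum1 = 172·256 + 79 = 44111 = 0xAC4F.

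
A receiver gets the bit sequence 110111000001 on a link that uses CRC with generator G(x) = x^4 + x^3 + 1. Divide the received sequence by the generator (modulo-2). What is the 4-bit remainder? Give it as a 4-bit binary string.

0000

Modulo-2 division of 110111000001 by 11001:
  pos 0: 11011 XOR 11001 = 00010
  pos 3: 10100 XOR 11001 = 01101
  pos 4: 11010 XOR 11001 = 00011
  pos 7: 11001 XOR 11001 = 00000
Remainder = 0000 (zero — the frame passes the CRC check).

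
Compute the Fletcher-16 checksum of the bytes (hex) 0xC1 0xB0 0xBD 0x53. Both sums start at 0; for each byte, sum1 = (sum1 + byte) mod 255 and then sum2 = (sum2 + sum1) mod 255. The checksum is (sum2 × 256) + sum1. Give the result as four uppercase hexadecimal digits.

E783

Running sums (mod 255):
  after byte 0 (0xC1): sum1=193, sum2=193
  after byte 1 (0xB0): sum1=114, sum2=52
  after byte 2 (0xBD): sum1=48, sum2=100
  after byte 3 (0x53): sum1=131, sum2=231
Checksum = sum2·256 + sum1 = 231·256 + 131 = 59267 = 0xE783.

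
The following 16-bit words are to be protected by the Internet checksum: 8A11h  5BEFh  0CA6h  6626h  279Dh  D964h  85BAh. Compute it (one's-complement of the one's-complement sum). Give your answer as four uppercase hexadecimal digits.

2076

One's-complement addition (fold any carry out of bit 15 back into bit 0):
  0x8A11 + 0x5BEF = 0x0E600
  0xE600 + 0x0CA6 = 0x0F2A6
  0xF2A6 + 0x6626 = 0x158CC → wrap carry → 0x58CD
  0x58CD + 0x279D = 0x0806A
  0x806A + 0xD964 = 0x159CE → wrap carry → 0x59CF
  0x59CF + 0x85BA = 0x0DF89
One's-complement sum = 0xDF89.
Checksum = ~0xDF89 & 0xFFFF = 0x2076.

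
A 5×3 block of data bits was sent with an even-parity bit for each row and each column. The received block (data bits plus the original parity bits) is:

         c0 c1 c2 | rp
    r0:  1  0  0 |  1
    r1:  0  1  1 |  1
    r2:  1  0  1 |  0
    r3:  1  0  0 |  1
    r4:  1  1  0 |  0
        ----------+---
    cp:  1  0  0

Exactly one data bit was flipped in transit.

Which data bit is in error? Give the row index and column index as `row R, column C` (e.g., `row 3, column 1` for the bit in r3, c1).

Recompute each row's even parity and compare to rp:
  r0: data parity 1, sent rp 1 → ok
  r1: data parity 0, sent rp 1 → mismatch
  r2: data parity 0, sent rp 0 → ok
  r3: data parity 1, sent rp 1 → ok
  r4: data parity 0, sent rp 0 → ok
Recompute each column's even parity and compare to cp:
  c0: data parity 0, sent cp 1 → mismatch
  c1: data parity 0, sent cp 0 → ok
  c2: data parity 0, sent cp 0 → ok
Exactly one row (r1) and one column (c0) fail → the flipped bit is at their intersection.

row 1, column 0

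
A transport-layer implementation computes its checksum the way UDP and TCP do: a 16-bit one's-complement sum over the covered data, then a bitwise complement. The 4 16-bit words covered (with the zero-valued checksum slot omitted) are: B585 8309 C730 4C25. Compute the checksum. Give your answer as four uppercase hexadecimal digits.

One's-complement addition (fold any carry out of bit 15 back into bit 0):
  0xB585 + 0x8309 = 0x1388E → wrap carry → 0x388F
  0x388F + 0xC730 = 0x0FFBF
  0xFFBF + 0x4C25 = 0x14BE4 → wrap carry → 0x4BE5
One's-complement sum = 0x4BE5.
Checksum = ~0x4BE5 & 0xFFFF = 0xB41A.

B41A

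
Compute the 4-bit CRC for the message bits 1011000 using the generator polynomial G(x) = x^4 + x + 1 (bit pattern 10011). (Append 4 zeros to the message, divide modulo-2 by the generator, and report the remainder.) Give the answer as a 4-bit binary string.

1001

Append 4 zeros: 10110000000. Divide by 10011 (XOR where the leading bit is 1):
  pos 0: 10110 XOR 10011 = 00101
  pos 2: 10100 XOR 10011 = 00111
  pos 4: 11100 XOR 10011 = 01111
  pos 5: 11110 XOR 10011 = 01101
  pos 6: 11010 XOR 10011 = 01001
Remainder (last 4 bits) = 1001. This is the CRC / FCS.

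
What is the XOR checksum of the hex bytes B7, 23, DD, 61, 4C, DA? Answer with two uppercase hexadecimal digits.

BE

XOR the bytes together:
  start with 0xB7
  0xB7 ⊕ 0x23 = 0x94
  0x94 ⊕ 0xDD = 0x49
  0x49 ⊕ 0x61 = 0x28
  0x28 ⊕ 0x4C = 0x64
  0x64 ⊕ 0xDA = 0xBE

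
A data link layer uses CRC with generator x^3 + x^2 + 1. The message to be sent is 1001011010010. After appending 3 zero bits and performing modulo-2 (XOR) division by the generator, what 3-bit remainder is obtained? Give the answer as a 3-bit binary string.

110

Append 3 zeros: 1001011010010000. Divide by 1101 (XOR where the leading bit is 1):
  pos 0: 1001 XOR 1101 = 0100
  pos 1: 1000 XOR 1101 = 0101
  pos 2: 1011 XOR 1101 = 0110
  pos 3: 1101 XOR 1101 = 0000
  pos 8: 1001 XOR 1101 = 0100
  pos 9: 1000 XOR 1101 = 0101
  pos 10: 1010 XOR 1101 = 0111
  pos 11: 1110 XOR 1101 = 0011
Remainder (last 3 bits) = 110. This is the CRC / FCS.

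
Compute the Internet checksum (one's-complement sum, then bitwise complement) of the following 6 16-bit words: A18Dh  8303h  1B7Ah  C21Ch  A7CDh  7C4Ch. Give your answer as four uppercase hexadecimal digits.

D9BD

One's-complement addition (fold any carry out of bit 15 back into bit 0):
  0xA18D + 0x8303 = 0x12490 → wrap carry → 0x2491
  0x2491 + 0x1B7A = 0x0400B
  0x400B + 0xC21C = 0x10227 → wrap carry → 0x0228
  0x0228 + 0xA7CD = 0x0A9F5
  0xA9F5 + 0x7C4C = 0x12641 → wrap carry → 0x2642
One's-complement sum = 0x2642.
Checksum = ~0x2642 & 0xFFFF = 0xD9BD.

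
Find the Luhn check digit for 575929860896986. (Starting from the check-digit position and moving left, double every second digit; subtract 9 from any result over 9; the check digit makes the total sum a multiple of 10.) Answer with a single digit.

3

Partial digits right→left: 6 8 9 6 9 8 0 6 8 9 2 9 5 7 5
Double every second digit counting from the check-digit position (so the 1st, 3rd, 5th, ... of the partial from the right).
  doubled (with −9 where >9): 3 9 9 0 7 4 1 1 → sum 34
  kept as-is: 8 6 8 6 9 9 7 → sum 53
Total = 34 + 53 = 87.
Check digit = (10 − (87 mod 10)) mod 10 = 3.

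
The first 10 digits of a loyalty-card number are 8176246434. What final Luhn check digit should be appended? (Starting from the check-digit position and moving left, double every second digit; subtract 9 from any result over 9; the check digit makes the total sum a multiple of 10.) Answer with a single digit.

Partial digits right→left: 4 3 4 6 4 2 6 7 1 8
Double every second digit counting from the check-digit position (so the 1st, 3rd, 5th, ... of the partial from the right).
  doubled (with −9 where >9): 8 8 8 3 2 → sum 29
  kept as-is: 3 6 2 7 8 → sum 26
Total = 29 + 26 = 55.
Check digit = (10 − (55 mod 10)) mod 10 = 5.

5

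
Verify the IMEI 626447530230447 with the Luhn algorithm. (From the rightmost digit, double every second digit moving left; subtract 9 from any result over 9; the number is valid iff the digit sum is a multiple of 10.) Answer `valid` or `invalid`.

valid

From the right, keep odd positions and double even positions (subtract 9 from any doubled value over 9):
  doubled (positions 2,4,...): 8 0 4 6 5 8 4 → sum 35
  kept (positions 1,3,...): 7 4 3 0 5 4 6 6 → sum 35
Total = 70.
70 mod 10 = 0, so the number is valid.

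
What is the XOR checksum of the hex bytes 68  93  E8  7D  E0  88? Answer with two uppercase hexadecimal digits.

06

XOR the bytes together:
  start with 0x68
  0x68 ⊕ 0x93 = 0xFB
  0xFB ⊕ 0xE8 = 0x13
  0x13 ⊕ 0x7D = 0x6E
  0x6E ⊕ 0xE0 = 0x8E
  0x8E ⊕ 0x88 = 0x06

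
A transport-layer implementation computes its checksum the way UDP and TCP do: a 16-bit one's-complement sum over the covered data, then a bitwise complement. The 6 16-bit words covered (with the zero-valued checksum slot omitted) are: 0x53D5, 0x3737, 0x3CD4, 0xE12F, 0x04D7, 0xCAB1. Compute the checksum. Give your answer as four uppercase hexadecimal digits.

8766

One's-complement addition (fold any carry out of bit 15 back into bit 0):
  0x53D5 + 0x3737 = 0x08B0C
  0x8B0C + 0x3CD4 = 0x0C7E0
  0xC7E0 + 0xE12F = 0x1A90F → wrap carry → 0xA910
  0xA910 + 0x04D7 = 0x0ADE7
  0xADE7 + 0xCAB1 = 0x17898 → wrap carry → 0x7899
One's-complement sum = 0x7899.
Checksum = ~0x7899 & 0xFFFF = 0x8766.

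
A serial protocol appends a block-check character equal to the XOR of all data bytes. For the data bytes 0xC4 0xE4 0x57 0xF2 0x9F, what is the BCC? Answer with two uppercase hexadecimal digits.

1A

XOR the bytes together:
  start with 0xC4
  0xC4 ⊕ 0xE4 = 0x20
  0x20 ⊕ 0x57 = 0x77
  0x77 ⊕ 0xF2 = 0x85
  0x85 ⊕ 0x9F = 0x1A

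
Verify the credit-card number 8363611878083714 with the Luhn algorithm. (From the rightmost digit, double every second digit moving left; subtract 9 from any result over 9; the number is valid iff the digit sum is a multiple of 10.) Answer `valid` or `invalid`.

From the right, keep odd positions and double even positions (subtract 9 from any doubled value over 9):
  doubled (positions 2,4,...): 2 6 0 5 2 3 3 7 → sum 28
  kept (positions 1,3,...): 4 7 8 8 8 1 3 3 → sum 42
Total = 70.
70 mod 10 = 0, so the number is valid.

valid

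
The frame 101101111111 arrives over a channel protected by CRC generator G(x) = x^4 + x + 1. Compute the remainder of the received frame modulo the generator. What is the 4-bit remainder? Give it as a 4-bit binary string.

0111

Modulo-2 division of 101101111111 by 10011:
  pos 0: 10110 XOR 10011 = 00101
  pos 2: 10111 XOR 10011 = 00100
  pos 4: 10011 XOR 10011 = 00000
Remainder = 0111 (nonzero — an error is detected).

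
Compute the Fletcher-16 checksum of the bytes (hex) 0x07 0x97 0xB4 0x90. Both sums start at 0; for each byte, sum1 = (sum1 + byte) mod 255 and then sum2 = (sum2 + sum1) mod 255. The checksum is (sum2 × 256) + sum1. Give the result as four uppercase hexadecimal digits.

DCE3

Running sums (mod 255):
  after byte 0 (0x07): sum1=7, sum2=7
  after byte 1 (0x97): sum1=158, sum2=165
  after byte 2 (0xB4): sum1=83, sum2=248
  after byte 3 (0x90): sum1=227, sum2=220
Checksum = sum2·256 + sum1 = 220·256 + 227 = 56547 = 0xDCE3.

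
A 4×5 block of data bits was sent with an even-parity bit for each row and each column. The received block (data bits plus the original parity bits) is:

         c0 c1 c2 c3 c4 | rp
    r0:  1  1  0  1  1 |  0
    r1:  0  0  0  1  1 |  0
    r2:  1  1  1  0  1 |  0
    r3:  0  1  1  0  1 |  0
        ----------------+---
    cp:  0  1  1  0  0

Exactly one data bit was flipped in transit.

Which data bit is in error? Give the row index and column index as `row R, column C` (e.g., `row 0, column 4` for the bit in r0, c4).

Recompute each row's even parity and compare to rp:
  r0: data parity 0, sent rp 0 → ok
  r1: data parity 0, sent rp 0 → ok
  r2: data parity 0, sent rp 0 → ok
  r3: data parity 1, sent rp 0 → mismatch
Recompute each column's even parity and compare to cp:
  c0: data parity 0, sent cp 0 → ok
  c1: data parity 1, sent cp 1 → ok
  c2: data parity 0, sent cp 1 → mismatch
  c3: data parity 0, sent cp 0 → ok
  c4: data parity 0, sent cp 0 → ok
Exactly one row (r3) and one column (c2) fail → the flipped bit is at their intersection.

row 3, column 2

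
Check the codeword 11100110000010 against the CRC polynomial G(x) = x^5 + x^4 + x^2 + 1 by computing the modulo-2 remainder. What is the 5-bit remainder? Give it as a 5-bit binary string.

Modulo-2 division of 11100110000010 by 110101:
  pos 0: 111001 XOR 110101 = 001100
  pos 2: 110010 XOR 110101 = 000111
  pos 5: 111000 XOR 110101 = 001101
  pos 7: 110101 XOR 110101 = 000000
Remainder = 00000 (zero — the frame passes the CRC check).

00000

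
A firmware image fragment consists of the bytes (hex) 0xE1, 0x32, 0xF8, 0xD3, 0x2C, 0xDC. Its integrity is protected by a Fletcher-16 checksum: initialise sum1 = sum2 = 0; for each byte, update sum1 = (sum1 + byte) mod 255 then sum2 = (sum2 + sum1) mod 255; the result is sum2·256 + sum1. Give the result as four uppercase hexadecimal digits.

DAE9

Running sums (mod 255):
  after byte 0 (0xE1): sum1=225, sum2=225
  after byte 1 (0x32): sum1=20, sum2=245
  after byte 2 (0xF8): sum1=13, sum2=3
  after byte 3 (0xD3): sum1=224, sum2=227
  after byte 4 (0x2C): sum1=13, sum2=240
  after byte 5 (0xDC): sum1=233, sum2=218
Checksum = sum2·256 + sum1 = 218·256 + 233 = 56041 = 0xDAE9.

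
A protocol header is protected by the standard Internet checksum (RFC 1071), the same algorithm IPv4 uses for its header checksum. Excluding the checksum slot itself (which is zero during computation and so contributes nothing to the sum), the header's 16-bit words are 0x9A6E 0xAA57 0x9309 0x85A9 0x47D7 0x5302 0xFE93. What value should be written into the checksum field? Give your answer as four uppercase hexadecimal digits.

One's-complement addition (fold any carry out of bit 15 back into bit 0):
  0x9A6E + 0xAA57 = 0x144C5 → wrap carry → 0x44C6
  0x44C6 + 0x9309 = 0x0D7CF
  0xD7CF + 0x85A9 = 0x15D78 → wrap carry → 0x5D79
  0x5D79 + 0x47D7 = 0x0A550
  0xA550 + 0x5302 = 0x0F852
  0xF852 + 0xFE93 = 0x1F6E5 → wrap carry → 0xF6E6
One's-complement sum = 0xF6E6.
Checksum = ~0xF6E6 & 0xFFFF = 0x0919.

0919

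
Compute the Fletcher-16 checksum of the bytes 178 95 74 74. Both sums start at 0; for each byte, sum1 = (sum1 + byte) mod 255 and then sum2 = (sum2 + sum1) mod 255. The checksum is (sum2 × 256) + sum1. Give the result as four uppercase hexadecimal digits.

Running sums (mod 255):
  after byte 0 (178): sum1=178, sum2=178
  after byte 1 (95): sum1=18, sum2=196
  after byte 2 (74): sum1=92, sum2=33
  after byte 3 (74): sum1=166, sum2=199
Checksum = sum2·256 + sum1 = 199·256 + 166 = 51110 = 0xC7A6.

C7A6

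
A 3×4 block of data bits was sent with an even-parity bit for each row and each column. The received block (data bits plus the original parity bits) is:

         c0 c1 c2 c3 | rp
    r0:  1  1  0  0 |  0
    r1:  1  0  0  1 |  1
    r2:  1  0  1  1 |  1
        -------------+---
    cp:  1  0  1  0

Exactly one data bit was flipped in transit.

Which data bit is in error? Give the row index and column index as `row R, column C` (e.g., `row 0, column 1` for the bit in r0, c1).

Recompute each row's even parity and compare to rp:
  r0: data parity 0, sent rp 0 → ok
  r1: data parity 0, sent rp 1 → mismatch
  r2: data parity 1, sent rp 1 → ok
Recompute each column's even parity and compare to cp:
  c0: data parity 1, sent cp 1 → ok
  c1: data parity 1, sent cp 0 → mismatch
  c2: data parity 1, sent cp 1 → ok
  c3: data parity 0, sent cp 0 → ok
Exactly one row (r1) and one column (c1) fail → the flipped bit is at their intersection.

row 1, column 1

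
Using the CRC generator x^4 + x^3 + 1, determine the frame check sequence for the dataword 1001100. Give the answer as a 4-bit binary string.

Append 4 zeros: 10011000000. Divide by 11001 (XOR where the leading bit is 1):
  pos 0: 10011 XOR 11001 = 01010
  pos 1: 10100 XOR 11001 = 01101
  pos 2: 11010 XOR 11001 = 00011
  pos 5: 11000 XOR 11001 = 00001
Remainder (last 4 bits) = 0010. This is the CRC / FCS.

0010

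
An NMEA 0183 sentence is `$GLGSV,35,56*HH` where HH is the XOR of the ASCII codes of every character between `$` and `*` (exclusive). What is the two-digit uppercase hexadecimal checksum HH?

XOR the ASCII codes of the payload characters:
  'G' = 0x47 → acc = 0x47
  'L' = 0x4C → acc = 0x0B
  'G' = 0x47 → acc = 0x4C
  'S' = 0x53 → acc = 0x1F
  'V' = 0x56 → acc = 0x49
  ',' = 0x2C → acc = 0x65
  '3' = 0x33 → acc = 0x56
  '5' = 0x35 → acc = 0x63
  ',' = 0x2C → acc = 0x4F
  '5' = 0x35 → acc = 0x7A
  '6' = 0x36 → acc = 0x4C
Checksum = 0x4C.

4C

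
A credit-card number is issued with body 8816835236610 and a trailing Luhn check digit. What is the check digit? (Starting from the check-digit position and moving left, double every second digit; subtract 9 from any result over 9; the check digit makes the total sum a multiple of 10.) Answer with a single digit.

8

Partial digits right→left: 0 1 6 6 3 2 5 3 8 6 1 8 8
Double every second digit counting from the check-digit position (so the 1st, 3rd, 5th, ... of the partial from the right).
  doubled (with −9 where >9): 0 3 6 1 7 2 7 → sum 26
  kept as-is: 1 6 2 3 6 8 → sum 26
Total = 26 + 26 = 52.
Check digit = (10 − (52 mod 10)) mod 10 = 8.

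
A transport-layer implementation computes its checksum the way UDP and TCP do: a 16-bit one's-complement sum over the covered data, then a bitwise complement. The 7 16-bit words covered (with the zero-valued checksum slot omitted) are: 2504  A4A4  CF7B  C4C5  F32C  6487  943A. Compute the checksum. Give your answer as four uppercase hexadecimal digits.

One's-complement addition (fold any carry out of bit 15 back into bit 0):
  0x2504 + 0xA4A4 = 0x0C9A8
  0xC9A8 + 0xCF7B = 0x19923 → wrap carry → 0x9924
  0x9924 + 0xC4C5 = 0x15DE9 → wrap carry → 0x5DEA
  0x5DEA + 0xF32C = 0x15116 → wrap carry → 0x5117
  0x5117 + 0x6487 = 0x0B59E
  0xB59E + 0x943A = 0x149D8 → wrap carry → 0x49D9
One's-complement sum = 0x49D9.
Checksum = ~0x49D9 & 0xFFFF = 0xB626.

B626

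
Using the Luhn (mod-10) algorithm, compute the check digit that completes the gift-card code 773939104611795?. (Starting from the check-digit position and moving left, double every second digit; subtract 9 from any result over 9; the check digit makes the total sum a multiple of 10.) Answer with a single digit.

Partial digits right→left: 5 9 7 1 1 6 4 0 1 9 3 9 3 7 7
Double every second digit counting from the check-digit position (so the 1st, 3rd, 5th, ... of the partial from the right).
  doubled (with −9 where >9): 1 5 2 8 2 6 6 5 → sum 35
  kept as-is: 9 1 6 0 9 9 7 → sum 41
Total = 35 + 41 = 76.
Check digit = (10 − (76 mod 10)) mod 10 = 4.

4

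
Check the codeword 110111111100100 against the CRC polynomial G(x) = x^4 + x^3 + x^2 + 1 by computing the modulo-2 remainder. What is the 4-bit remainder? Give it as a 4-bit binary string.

Modulo-2 division of 110111111100100 by 11101:
  pos 0: 11011 XOR 11101 = 00110
  pos 2: 11011 XOR 11101 = 00110
  pos 4: 11011 XOR 11101 = 00110
  pos 6: 11010 XOR 11101 = 00111
  pos 8: 11101 XOR 11101 = 00000
Remainder = 0000 (zero — the frame passes the CRC check).

0000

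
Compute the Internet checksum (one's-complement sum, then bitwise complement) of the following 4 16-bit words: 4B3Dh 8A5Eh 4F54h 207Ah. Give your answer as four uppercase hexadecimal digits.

BA95

One's-complement addition (fold any carry out of bit 15 back into bit 0):
  0x4B3D + 0x8A5E = 0x0D59B
  0xD59B + 0x4F54 = 0x124EF → wrap carry → 0x24F0
  0x24F0 + 0x207A = 0x0456A
One's-complement sum = 0x456A.
Checksum = ~0x456A & 0xFFFF = 0xBA95.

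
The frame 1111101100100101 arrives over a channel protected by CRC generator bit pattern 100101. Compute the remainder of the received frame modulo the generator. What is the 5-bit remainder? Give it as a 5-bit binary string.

00000

Modulo-2 division of 1111101100100101 by 100101:
  pos 0: 111110 XOR 100101 = 011011
  pos 1: 110111 XOR 100101 = 010010
  pos 2: 100101 XOR 100101 = 000000
  pos 10: 100101 XOR 100101 = 000000
Remainder = 00000 (zero — the frame passes the CRC check).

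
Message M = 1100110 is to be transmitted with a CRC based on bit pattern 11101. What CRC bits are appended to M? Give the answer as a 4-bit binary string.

Append 4 zeros: 11001100000. Divide by 11101 (XOR where the leading bit is 1):
  pos 0: 11001 XOR 11101 = 00100
  pos 2: 10010 XOR 11101 = 01111
  pos 3: 11110 XOR 11101 = 00011
  pos 6: 11000 XOR 11101 = 00101
Remainder (last 4 bits) = 0101. This is the CRC / FCS.

0101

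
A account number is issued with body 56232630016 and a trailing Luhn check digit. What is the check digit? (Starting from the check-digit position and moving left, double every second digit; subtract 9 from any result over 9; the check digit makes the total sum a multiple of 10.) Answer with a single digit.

Partial digits right→left: 6 1 0 0 3 6 2 3 2 6 5
Double every second digit counting from the check-digit position (so the 1st, 3rd, 5th, ... of the partial from the right).
  doubled (with −9 where >9): 3 0 6 4 4 1 → sum 18
  kept as-is: 1 0 6 3 6 → sum 16
Total = 18 + 16 = 34.
Check digit = (10 − (34 mod 10)) mod 10 = 6.

6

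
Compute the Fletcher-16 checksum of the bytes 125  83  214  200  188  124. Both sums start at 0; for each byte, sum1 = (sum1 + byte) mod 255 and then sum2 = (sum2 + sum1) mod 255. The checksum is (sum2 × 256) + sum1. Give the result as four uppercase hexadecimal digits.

Running sums (mod 255):
  after byte 0 (125): sum1=125, sum2=125
  after byte 1 (83): sum1=208, sum2=78
  after byte 2 (214): sum1=167, sum2=245
  after byte 3 (200): sum1=112, sum2=102
  after byte 4 (188): sum1=45, sum2=147
  after byte 5 (124): sum1=169, sum2=61
Checksum = sum2·256 + sum1 = 61·256 + 169 = 15785 = 0x3DA9.

3DA9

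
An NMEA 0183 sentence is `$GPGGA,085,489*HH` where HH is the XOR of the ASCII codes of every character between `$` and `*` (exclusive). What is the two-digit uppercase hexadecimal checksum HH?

XOR the ASCII codes of the payload characters:
  'G' = 0x47 → acc = 0x47
  'P' = 0x50 → acc = 0x17
  'G' = 0x47 → acc = 0x50
  'G' = 0x47 → acc = 0x17
  'A' = 0x41 → acc = 0x56
  ',' = 0x2C → acc = 0x7A
  '0' = 0x30 → acc = 0x4A
  '8' = 0x38 → acc = 0x72
  '5' = 0x35 → acc = 0x47
  ',' = 0x2C → acc = 0x6B
  '4' = 0x34 → acc = 0x5F
  '8' = 0x38 → acc = 0x67
  '9' = 0x39 → acc = 0x5E
Checksum = 0x5E.

5E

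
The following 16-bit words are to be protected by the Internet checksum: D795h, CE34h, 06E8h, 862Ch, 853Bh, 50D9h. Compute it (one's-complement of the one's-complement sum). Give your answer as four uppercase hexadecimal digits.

One's-complement addition (fold any carry out of bit 15 back into bit 0):
  0xD795 + 0xCE34 = 0x1A5C9 → wrap carry → 0xA5CA
  0xA5CA + 0x06E8 = 0x0ACB2
  0xACB2 + 0x862C = 0x132DE → wrap carry → 0x32DF
  0x32DF + 0x853B = 0x0B81A
  0xB81A + 0x50D9 = 0x108F3 → wrap carry → 0x08F4
One's-complement sum = 0x08F4.
Checksum = ~0x08F4 & 0xFFFF = 0xF70B.

F70B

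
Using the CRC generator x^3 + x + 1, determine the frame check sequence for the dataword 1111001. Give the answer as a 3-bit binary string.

001

Append 3 zeros: 1111001000. Divide by 1011 (XOR where the leading bit is 1):
  pos 0: 1111 XOR 1011 = 0100
  pos 1: 1000 XOR 1011 = 0011
  pos 3: 1101 XOR 1011 = 0110
  pos 4: 1100 XOR 1011 = 0111
  pos 5: 1110 XOR 1011 = 0101
  pos 6: 1010 XOR 1011 = 0001
Remainder (last 3 bits) = 001. This is the CRC / FCS.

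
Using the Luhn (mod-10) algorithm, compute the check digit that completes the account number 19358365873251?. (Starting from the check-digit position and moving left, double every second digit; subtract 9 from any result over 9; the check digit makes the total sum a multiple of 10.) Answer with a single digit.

Partial digits right→left: 1 5 2 3 7 8 5 6 3 8 5 3 9 1
Double every second digit counting from the check-digit position (so the 1st, 3rd, 5th, ... of the partial from the right).
  doubled (with −9 where >9): 2 4 5 1 6 1 9 → sum 28
  kept as-is: 5 3 8 6 8 3 1 → sum 34
Total = 28 + 34 = 62.
Check digit = (10 − (62 mod 10)) mod 10 = 8.

8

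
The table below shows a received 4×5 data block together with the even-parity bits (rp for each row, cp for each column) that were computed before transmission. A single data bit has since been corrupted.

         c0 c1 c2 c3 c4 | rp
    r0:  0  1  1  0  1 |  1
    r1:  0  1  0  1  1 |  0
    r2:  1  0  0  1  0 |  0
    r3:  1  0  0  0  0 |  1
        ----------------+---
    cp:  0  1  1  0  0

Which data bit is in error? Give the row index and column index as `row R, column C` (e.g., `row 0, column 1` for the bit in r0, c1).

row 1, column 1

Recompute each row's even parity and compare to rp:
  r0: data parity 1, sent rp 1 → ok
  r1: data parity 1, sent rp 0 → mismatch
  r2: data parity 0, sent rp 0 → ok
  r3: data parity 1, sent rp 1 → ok
Recompute each column's even parity and compare to cp:
  c0: data parity 0, sent cp 0 → ok
  c1: data parity 0, sent cp 1 → mismatch
  c2: data parity 1, sent cp 1 → ok
  c3: data parity 0, sent cp 0 → ok
  c4: data parity 0, sent cp 0 → ok
Exactly one row (r1) and one column (c1) fail → the flipped bit is at their intersection.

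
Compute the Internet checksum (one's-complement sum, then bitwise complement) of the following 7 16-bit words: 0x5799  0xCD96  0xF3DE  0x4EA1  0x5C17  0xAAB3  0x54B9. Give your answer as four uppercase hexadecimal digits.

One's-complement addition (fold any carry out of bit 15 back into bit 0):
  0x5799 + 0xCD96 = 0x1252F → wrap carry → 0x2530
  0x2530 + 0xF3DE = 0x1190E → wrap carry → 0x190F
  0x190F + 0x4EA1 = 0x067B0
  0x67B0 + 0x5C17 = 0x0C3C7
  0xC3C7 + 0xAAB3 = 0x16E7A → wrap carry → 0x6E7B
  0x6E7B + 0x54B9 = 0x0C334
One's-complement sum = 0xC334.
Checksum = ~0xC334 & 0xFFFF = 0x3CCB.

3CCB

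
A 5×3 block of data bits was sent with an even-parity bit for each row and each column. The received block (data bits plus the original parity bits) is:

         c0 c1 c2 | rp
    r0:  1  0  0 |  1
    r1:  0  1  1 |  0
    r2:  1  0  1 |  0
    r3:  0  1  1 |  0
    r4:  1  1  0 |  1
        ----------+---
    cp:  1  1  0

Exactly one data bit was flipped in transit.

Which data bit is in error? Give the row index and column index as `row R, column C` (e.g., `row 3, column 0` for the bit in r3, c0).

Recompute each row's even parity and compare to rp:
  r0: data parity 1, sent rp 1 → ok
  r1: data parity 0, sent rp 0 → ok
  r2: data parity 0, sent rp 0 → ok
  r3: data parity 0, sent rp 0 → ok
  r4: data parity 0, sent rp 1 → mismatch
Recompute each column's even parity and compare to cp:
  c0: data parity 1, sent cp 1 → ok
  c1: data parity 1, sent cp 1 → ok
  c2: data parity 1, sent cp 0 → mismatch
Exactly one row (r4) and one column (c2) fail → the flipped bit is at their intersection.

row 4, column 2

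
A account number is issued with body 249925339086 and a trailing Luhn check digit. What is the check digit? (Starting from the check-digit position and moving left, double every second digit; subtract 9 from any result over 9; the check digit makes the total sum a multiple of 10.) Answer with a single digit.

Partial digits right→left: 6 8 0 9 3 3 5 2 9 9 4 2
Double every second digit counting from the check-digit position (so the 1st, 3rd, 5th, ... of the partial from the right).
  doubled (with −9 where >9): 3 0 6 1 9 8 → sum 27
  kept as-is: 8 9 3 2 9 2 → sum 33
Total = 27 + 33 = 60.
Check digit = (10 − (60 mod 10)) mod 10 = 0.

0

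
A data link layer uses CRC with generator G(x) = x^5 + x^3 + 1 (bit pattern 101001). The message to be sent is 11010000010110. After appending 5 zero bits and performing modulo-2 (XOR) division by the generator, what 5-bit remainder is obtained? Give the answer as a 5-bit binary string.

00101

Append 5 zeros: 1101000001011000000. Divide by 101001 (XOR where the leading bit is 1):
  pos 0: 110100 XOR 101001 = 011101
  pos 1: 111010 XOR 101001 = 010011
  pos 2: 100110 XOR 101001 = 001111
  pos 4: 111101 XOR 101001 = 010100
  pos 5: 101000 XOR 101001 = 000001
  pos 10: 111000 XOR 101001 = 010001
  pos 11: 100010 XOR 101001 = 001011
  pos 13: 101100 XOR 101001 = 000101
Remainder (last 5 bits) = 00101. This is the CRC / FCS.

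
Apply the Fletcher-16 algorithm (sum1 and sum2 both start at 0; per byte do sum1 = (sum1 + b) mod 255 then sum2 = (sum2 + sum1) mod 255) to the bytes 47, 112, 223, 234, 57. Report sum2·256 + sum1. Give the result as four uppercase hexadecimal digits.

Running sums (mod 255):
  after byte 0 (47): sum1=47, sum2=47
  after byte 1 (112): sum1=159, sum2=206
  after byte 2 (223): sum1=127, sum2=78
  after byte 3 (234): sum1=106, sum2=184
  after byte 4 (57): sum1=163, sum2=92
Checksum = sum2·256 + sum1 = 92·256 + 163 = 23715 = 0x5CA3.

5CA3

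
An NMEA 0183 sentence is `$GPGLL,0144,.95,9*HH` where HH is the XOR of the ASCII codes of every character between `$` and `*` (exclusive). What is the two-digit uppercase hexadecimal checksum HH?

66

XOR the ASCII codes of the payload characters:
  'G' = 0x47 → acc = 0x47
  'P' = 0x50 → acc = 0x17
  'G' = 0x47 → acc = 0x50
  'L' = 0x4C → acc = 0x1C
  'L' = 0x4C → acc = 0x50
  ',' = 0x2C → acc = 0x7C
  '0' = 0x30 → acc = 0x4C
  '1' = 0x31 → acc = 0x7D
  '4' = 0x34 → acc = 0x49
  '4' = 0x34 → acc = 0x7D
  ',' = 0x2C → acc = 0x51
  '.' = 0x2E → acc = 0x7F
  '9' = 0x39 → acc = 0x46
  '5' = 0x35 → acc = 0x73
  ',' = 0x2C → acc = 0x5F
  '9' = 0x39 → acc = 0x66
Checksum = 0x66.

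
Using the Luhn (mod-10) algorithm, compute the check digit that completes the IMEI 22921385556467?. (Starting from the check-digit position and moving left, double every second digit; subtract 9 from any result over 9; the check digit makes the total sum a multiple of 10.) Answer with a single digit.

Partial digits right→left: 7 6 4 6 5 5 5 8 3 1 2 9 2 2
Double every second digit counting from the check-digit position (so the 1st, 3rd, 5th, ... of the partial from the right).
  doubled (with −9 where >9): 5 8 1 1 6 4 4 → sum 29
  kept as-is: 6 6 5 8 1 9 2 → sum 37
Total = 29 + 37 = 66.
Check digit = (10 − (66 mod 10)) mod 10 = 4.

4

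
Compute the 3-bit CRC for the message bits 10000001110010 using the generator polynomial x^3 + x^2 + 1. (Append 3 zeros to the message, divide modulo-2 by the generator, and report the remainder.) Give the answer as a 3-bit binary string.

100

Append 3 zeros: 10000001110010000. Divide by 1101 (XOR where the leading bit is 1):
  pos 0: 1000 XOR 1101 = 0101
  pos 1: 1010 XOR 1101 = 0111
  pos 2: 1110 XOR 1101 = 0011
  pos 4: 1101 XOR 1101 = 0000
  pos 8: 1100 XOR 1101 = 0001
  pos 11: 1100 XOR 1101 = 0001
Remainder (last 3 bits) = 100. This is the CRC / FCS.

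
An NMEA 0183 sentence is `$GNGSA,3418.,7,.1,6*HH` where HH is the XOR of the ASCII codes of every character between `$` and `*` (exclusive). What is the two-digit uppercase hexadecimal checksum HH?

XOR the ASCII codes of the payload characters:
  'G' = 0x47 → acc = 0x47
  'N' = 0x4E → acc = 0x09
  'G' = 0x47 → acc = 0x4E
  'S' = 0x53 → acc = 0x1D
  'A' = 0x41 → acc = 0x5C
  ',' = 0x2C → acc = 0x70
  '3' = 0x33 → acc = 0x43
  '4' = 0x34 → acc = 0x77
  '1' = 0x31 → acc = 0x46
  '8' = 0x38 → acc = 0x7E
  '.' = 0x2E → acc = 0x50
  ',' = 0x2C → acc = 0x7C
  '7' = 0x37 → acc = 0x4B
  ',' = 0x2C → acc = 0x67
  '.' = 0x2E → acc = 0x49
  '1' = 0x31 → acc = 0x78
  ',' = 0x2C → acc = 0x54
  '6' = 0x36 → acc = 0x62
Checksum = 0x62.

62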